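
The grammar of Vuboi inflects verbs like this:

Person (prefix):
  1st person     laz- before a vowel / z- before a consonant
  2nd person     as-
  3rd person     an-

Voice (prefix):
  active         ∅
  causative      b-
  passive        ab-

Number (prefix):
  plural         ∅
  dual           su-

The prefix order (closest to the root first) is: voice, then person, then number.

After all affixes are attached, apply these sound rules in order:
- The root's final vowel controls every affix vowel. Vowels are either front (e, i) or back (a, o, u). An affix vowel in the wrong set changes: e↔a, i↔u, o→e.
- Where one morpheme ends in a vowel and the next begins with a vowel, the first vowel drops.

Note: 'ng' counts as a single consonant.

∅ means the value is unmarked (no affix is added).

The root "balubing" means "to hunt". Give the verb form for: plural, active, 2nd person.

voice = active: zero marking, form stays balubing.
Attach person 2nd person as- → asbalubing.
number = plural: zero marking, form stays asbalubing.
Apply vowel harmony: asbalubing → esbalubing.
Vowel deletion: no change.

esbalubing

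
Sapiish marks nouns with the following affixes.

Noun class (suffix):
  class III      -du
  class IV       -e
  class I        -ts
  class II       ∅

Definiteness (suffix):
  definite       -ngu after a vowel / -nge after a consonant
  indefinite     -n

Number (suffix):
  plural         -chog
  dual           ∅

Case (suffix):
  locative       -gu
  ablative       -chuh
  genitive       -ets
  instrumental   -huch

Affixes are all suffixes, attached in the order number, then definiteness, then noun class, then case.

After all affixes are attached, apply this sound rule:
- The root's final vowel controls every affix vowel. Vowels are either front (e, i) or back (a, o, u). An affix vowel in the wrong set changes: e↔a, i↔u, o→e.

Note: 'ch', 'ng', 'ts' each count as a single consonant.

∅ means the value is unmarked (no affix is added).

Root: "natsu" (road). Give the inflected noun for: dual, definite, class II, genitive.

number = dual: zero marking, form stays natsu.
Attach definiteness definite -ngu (after vowel 'u') → natsungu.
noun class = class II: zero marking, form stays natsungu.
Attach case genitive -ets → natsunguets.
Apply vowel harmony: natsunguets → natsunguats.

natsunguats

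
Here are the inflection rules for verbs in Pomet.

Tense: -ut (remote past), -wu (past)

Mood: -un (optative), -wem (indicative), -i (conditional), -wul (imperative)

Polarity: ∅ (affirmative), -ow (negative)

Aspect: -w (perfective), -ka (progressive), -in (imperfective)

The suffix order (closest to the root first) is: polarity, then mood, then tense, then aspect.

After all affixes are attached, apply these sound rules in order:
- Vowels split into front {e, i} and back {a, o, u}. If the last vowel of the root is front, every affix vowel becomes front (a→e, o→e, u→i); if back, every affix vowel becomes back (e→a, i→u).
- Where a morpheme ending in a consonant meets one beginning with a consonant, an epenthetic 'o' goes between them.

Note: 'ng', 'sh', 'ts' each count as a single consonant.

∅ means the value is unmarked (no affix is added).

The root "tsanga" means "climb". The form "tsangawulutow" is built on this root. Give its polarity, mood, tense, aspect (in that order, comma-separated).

Segment: tsanga-wul-ut-w.
polarity: ∅ → affirmative.
mood: -wul → imperative.
tense: -ut → remote past.
aspect: -w → perfective.

affirmative, imperative, remote past, perfective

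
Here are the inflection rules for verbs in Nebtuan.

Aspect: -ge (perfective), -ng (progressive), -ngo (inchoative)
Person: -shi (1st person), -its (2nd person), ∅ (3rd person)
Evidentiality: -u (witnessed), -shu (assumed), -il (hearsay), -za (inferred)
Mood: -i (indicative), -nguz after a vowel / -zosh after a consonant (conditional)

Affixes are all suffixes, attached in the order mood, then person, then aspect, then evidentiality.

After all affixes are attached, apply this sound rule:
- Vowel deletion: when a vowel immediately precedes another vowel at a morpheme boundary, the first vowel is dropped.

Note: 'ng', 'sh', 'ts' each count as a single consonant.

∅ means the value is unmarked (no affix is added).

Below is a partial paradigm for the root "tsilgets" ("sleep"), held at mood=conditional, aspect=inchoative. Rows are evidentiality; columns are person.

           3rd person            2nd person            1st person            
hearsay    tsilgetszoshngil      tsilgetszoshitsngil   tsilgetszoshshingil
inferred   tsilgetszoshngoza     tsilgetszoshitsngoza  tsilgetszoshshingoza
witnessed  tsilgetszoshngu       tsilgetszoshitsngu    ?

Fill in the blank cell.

Attach mood conditional -zosh (after consonant 'ts') → tsilgetszosh.
Attach person 1st person -shi → tsilgetszoshshi.
Attach aspect inchoative -ngo → tsilgetszoshshingo.
Attach evidentiality witnessed -u → tsilgetszoshshingou.
Apply vowel deletion: tsilgetszoshshingou → tsilgetszoshshingu.

tsilgetszoshshingu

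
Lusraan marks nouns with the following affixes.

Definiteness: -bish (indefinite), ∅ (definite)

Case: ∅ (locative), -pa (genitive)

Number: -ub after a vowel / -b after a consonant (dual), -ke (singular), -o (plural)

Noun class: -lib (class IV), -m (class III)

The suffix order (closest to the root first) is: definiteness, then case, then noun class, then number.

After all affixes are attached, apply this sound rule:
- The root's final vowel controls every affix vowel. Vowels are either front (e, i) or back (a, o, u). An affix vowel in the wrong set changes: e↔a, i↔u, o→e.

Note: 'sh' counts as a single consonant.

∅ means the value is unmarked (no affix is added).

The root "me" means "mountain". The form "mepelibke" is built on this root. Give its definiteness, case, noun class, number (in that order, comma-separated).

Segment: me-pa-lib-ke.
definiteness: ∅ → definite.
case: -pa → genitive.
noun class: -lib → class IV.
number: -ke → singular.

definite, genitive, class IV, singular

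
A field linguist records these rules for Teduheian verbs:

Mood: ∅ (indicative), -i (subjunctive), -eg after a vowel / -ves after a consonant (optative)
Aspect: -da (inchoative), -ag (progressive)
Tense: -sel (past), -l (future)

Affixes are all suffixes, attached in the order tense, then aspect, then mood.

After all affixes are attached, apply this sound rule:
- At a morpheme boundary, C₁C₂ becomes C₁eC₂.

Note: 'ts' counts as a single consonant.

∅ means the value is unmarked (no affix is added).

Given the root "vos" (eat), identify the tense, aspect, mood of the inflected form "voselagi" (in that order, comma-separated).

Segment: vos-l-ag-i.
tense: -l → future.
aspect: -ag → progressive.
mood: -i → subjunctive.

future, progressive, subjunctive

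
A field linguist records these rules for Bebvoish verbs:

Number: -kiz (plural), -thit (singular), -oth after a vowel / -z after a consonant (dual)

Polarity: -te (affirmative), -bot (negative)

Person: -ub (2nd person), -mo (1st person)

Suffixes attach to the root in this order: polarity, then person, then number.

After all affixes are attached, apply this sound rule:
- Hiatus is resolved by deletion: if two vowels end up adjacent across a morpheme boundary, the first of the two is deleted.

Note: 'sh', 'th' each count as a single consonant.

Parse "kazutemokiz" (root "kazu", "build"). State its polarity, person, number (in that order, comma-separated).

Segment: kazu-te-mo-kiz.
polarity: -te → affirmative.
person: -mo → 1st person.
number: -kiz → plural.

affirmative, 1st person, plural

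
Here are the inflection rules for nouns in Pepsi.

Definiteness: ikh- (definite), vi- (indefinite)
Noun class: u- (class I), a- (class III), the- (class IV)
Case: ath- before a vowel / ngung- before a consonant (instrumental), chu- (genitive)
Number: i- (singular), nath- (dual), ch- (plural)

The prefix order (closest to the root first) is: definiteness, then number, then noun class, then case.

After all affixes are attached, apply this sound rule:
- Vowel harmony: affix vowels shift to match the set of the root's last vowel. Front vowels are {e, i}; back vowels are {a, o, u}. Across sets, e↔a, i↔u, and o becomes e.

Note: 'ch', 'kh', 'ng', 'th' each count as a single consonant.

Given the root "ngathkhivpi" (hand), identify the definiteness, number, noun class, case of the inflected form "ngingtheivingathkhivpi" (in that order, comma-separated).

Segment: ngung-the-i-vi-ngathkhivpi.
definiteness: vi- → indefinite.
number: i- → singular.
noun class: the- → class IV.
case: ath/ngung- → instrumental.

indefinite, singular, class IV, instrumental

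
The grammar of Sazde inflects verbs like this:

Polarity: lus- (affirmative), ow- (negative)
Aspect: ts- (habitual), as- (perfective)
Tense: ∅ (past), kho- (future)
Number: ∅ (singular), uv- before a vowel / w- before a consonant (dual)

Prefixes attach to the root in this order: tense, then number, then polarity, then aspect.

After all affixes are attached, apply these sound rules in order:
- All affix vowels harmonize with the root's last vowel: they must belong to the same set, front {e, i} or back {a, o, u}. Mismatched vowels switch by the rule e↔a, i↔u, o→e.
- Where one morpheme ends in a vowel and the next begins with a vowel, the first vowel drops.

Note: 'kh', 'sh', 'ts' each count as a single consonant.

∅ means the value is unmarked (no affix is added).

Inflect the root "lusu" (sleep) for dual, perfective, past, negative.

tense = past: zero marking, form stays lusu.
Attach number dual w- (before consonant 'l') → wlusu.
Attach polarity negative ow- → owwlusu.
Attach aspect perfective as- → asowwlusu.
Vowel harmony: no change.
Vowel deletion: no change.

asowwlusu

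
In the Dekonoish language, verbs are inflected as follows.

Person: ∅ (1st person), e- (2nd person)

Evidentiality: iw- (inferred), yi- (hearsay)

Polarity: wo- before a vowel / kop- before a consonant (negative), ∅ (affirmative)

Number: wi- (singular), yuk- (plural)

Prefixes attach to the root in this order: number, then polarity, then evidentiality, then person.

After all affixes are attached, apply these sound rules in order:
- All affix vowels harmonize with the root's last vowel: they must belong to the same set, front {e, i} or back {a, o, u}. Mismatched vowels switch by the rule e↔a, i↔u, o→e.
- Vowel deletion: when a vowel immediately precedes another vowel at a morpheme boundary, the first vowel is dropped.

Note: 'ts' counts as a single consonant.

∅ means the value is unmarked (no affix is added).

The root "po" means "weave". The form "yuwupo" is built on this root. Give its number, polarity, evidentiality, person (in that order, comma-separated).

Segment: yi-wi-po.
number: wi- → singular.
polarity: ∅ → affirmative.
evidentiality: yi- → hearsay.
person: ∅ → 1st person.

singular, affirmative, hearsay, 1st person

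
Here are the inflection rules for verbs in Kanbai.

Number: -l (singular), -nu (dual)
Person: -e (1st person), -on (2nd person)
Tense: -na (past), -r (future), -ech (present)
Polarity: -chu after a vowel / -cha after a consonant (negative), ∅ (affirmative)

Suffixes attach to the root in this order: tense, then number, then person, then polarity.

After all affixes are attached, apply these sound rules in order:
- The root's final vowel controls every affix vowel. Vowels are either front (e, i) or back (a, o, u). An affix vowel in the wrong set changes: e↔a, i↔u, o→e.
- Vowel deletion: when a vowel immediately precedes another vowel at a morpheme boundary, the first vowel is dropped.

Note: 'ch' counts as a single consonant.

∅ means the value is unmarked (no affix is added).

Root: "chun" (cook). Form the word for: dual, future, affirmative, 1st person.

Attach tense future -r → chunr.
Attach number dual -nu → chunrnu.
Attach person 1st person -e → chunrnue.
polarity = affirmative: zero marking, form stays chunrnue.
Apply vowel harmony: chunrnue → chunrnua.
Apply vowel deletion: chunrnua → chunrna.

chunrna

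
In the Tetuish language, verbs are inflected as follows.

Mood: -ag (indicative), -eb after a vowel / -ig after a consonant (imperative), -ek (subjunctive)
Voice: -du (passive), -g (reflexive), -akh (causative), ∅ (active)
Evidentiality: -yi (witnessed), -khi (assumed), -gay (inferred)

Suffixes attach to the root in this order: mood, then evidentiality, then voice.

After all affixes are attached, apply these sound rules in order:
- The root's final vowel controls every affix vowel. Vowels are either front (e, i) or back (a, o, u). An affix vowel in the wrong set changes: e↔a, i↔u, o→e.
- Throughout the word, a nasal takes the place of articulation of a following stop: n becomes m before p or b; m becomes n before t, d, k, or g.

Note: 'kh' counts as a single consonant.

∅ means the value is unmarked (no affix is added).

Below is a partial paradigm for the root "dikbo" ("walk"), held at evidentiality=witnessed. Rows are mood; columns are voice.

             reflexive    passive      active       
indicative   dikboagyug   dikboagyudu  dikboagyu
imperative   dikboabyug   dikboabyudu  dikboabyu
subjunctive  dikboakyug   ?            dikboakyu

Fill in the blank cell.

Attach mood subjunctive -ek → dikboek.
Attach evidentiality witnessed -yi → dikboekyi.
Attach voice passive -du → dikboekyidu.
Apply vowel harmony: dikboekyidu → dikboakyudu.
Nasal assimilation: no change.

dikboakyudu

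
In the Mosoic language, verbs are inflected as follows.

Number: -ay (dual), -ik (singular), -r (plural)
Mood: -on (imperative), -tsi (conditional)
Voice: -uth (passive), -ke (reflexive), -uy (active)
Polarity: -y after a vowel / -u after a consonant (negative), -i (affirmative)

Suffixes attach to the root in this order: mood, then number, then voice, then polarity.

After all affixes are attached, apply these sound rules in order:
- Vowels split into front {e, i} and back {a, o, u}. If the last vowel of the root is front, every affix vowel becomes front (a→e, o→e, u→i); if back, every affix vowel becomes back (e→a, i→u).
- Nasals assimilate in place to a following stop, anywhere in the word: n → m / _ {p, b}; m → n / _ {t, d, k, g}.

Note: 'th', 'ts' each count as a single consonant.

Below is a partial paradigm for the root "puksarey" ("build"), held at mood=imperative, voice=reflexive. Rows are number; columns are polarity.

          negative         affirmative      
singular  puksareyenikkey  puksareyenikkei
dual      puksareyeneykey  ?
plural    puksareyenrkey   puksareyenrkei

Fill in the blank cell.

Attach mood imperative -on → puksareyon.
Attach number dual -ay → puksareyonay.
Attach voice reflexive -ke → puksareyonayke.
Attach polarity affirmative -i → puksareyonaykei.
Apply vowel harmony: puksareyonaykei → puksareyeneykei.
Nasal assimilation: no change.

puksareyeneykei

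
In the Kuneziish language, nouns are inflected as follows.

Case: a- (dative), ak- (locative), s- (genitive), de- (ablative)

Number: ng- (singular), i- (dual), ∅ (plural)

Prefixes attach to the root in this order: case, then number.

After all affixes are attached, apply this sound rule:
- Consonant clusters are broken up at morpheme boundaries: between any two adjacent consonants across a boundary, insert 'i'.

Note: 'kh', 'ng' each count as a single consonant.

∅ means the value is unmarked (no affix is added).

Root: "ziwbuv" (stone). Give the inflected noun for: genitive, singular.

Attach case genitive s- → sziwbuv.
Attach number singular ng- → ngsziwbuv.
Apply epenthesis: ngsziwbuv → ngisiziwbuv.

ngisiziwbuv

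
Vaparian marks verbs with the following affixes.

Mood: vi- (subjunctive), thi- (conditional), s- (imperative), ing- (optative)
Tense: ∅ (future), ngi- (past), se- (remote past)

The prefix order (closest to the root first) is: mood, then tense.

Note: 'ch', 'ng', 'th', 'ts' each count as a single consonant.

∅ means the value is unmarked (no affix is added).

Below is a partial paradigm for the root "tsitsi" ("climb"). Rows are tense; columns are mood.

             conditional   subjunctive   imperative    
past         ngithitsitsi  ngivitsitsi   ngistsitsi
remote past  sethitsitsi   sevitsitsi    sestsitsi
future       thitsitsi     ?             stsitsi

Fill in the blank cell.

vitsitsi

Attach mood subjunctive vi- → vitsitsi.
tense = future: zero marking, form stays vitsitsi.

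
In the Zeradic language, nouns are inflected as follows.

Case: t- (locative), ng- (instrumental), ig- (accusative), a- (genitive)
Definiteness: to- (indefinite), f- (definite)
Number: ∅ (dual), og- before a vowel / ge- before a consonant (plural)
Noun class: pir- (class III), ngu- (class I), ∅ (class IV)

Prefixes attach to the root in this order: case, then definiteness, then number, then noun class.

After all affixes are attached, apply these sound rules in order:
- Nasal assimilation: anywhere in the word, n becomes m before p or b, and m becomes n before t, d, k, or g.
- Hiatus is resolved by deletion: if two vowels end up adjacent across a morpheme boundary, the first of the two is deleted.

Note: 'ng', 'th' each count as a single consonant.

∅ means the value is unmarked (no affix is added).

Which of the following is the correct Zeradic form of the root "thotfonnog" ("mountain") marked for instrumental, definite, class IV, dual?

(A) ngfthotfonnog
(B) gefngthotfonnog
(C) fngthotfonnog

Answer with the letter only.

C

Attach case instrumental ng- → ngthotfonnog.
Attach definiteness definite f- → fngthotfonnog.
number = dual: zero marking, form stays fngthotfonnog.
noun class = class IV: zero marking, form stays fngthotfonnog.
Nasal assimilation: no change.
Vowel deletion: no change.
So the correct form is fngthotfonnog, option (C).
(A) ngfthotfonnog is wrong: it has the affixes in the wrong order.
(B) gefngthotfonnog is wrong: it uses plural instead of dual for number.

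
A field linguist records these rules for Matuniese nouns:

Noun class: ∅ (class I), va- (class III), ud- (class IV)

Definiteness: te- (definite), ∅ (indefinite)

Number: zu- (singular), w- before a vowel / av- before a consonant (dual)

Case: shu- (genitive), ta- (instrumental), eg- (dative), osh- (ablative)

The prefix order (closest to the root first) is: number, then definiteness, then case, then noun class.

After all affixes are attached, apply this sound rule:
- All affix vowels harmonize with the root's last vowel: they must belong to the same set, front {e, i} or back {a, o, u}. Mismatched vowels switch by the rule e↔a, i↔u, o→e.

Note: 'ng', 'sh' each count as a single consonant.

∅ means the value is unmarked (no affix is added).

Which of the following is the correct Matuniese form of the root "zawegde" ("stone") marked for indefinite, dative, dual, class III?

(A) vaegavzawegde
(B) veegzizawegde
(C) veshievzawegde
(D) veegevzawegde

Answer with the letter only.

Attach number dual av- (before consonant 'z') → avzawegde.
definiteness = indefinite: zero marking, form stays avzawegde.
Attach case dative eg- → egavzawegde.
Attach noun class class III va- → vaegavzawegde.
Apply vowel harmony: vaegavzawegde → veegevzawegde.
So the correct form is veegevzawegde, option (D).
(B) veegzizawegde is wrong: it uses singular instead of dual for number.
(C) veshievzawegde is wrong: it uses genitive instead of dative for case.
(A) vaegavzawegde is wrong: it fails to apply the sound rule(s).

D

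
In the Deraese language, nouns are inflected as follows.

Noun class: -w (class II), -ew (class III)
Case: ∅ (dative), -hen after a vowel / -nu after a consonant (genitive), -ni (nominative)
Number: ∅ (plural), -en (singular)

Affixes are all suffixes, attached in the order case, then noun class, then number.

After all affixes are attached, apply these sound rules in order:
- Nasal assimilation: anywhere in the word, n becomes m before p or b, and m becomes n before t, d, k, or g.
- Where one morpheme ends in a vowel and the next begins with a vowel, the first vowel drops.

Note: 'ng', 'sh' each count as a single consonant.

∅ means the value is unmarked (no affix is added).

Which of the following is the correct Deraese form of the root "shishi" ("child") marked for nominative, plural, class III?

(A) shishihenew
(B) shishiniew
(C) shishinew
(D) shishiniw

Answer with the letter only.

C

Attach case nominative -ni → shishini.
Attach noun class class III -ew → shishiniew.
number = plural: zero marking, form stays shishiniew.
Nasal assimilation: no change.
Apply vowel deletion: shishiniew → shishinew.
So the correct form is shishinew, option (C).
(B) shishiniew is wrong: it fails to apply the sound rule(s).
(A) shishihenew is wrong: it uses genitive instead of nominative for case.
(D) shishiniw is wrong: it uses class II instead of class III for noun class.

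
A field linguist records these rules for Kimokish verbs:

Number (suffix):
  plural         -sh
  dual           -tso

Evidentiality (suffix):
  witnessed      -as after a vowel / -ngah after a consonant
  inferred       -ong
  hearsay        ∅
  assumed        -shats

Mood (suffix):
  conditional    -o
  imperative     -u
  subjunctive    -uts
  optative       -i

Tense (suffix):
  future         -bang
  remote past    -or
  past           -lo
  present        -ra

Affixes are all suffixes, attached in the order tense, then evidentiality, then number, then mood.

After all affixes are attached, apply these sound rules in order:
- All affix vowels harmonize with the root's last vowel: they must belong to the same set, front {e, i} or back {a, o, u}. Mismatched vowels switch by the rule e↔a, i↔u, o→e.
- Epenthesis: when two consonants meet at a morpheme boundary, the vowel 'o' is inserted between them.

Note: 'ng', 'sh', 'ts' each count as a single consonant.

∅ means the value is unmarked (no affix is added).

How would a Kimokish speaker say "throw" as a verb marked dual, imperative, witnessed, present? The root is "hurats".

Attach tense present -ra → huratsra.
Attach evidentiality witnessed -as (after vowel 'a') → huratsraas.
Attach number dual -tso → huratsraastso.
Attach mood imperative -u → huratsraastsou.
Vowel harmony: no change.
Apply epenthesis: huratsraastsou → huratsoraasotsou.

huratsoraasotsou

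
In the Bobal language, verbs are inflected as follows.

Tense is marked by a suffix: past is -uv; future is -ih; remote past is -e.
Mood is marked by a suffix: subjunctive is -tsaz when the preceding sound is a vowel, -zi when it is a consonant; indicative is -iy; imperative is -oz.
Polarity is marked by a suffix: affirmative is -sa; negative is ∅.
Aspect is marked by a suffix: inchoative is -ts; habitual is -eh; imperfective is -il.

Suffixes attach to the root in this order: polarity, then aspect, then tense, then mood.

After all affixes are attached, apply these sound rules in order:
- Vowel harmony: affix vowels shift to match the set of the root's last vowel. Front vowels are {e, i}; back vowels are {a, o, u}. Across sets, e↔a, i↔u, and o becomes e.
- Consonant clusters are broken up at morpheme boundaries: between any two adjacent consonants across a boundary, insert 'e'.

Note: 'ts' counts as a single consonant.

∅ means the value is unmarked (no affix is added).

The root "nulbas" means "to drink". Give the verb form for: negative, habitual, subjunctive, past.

nulbasahuvezu

polarity = negative: zero marking, form stays nulbas.
Attach aspect habitual -eh → nulbaseh.
Attach tense past -uv → nulbasehuv.
Attach mood subjunctive -zi (after consonant 'v') → nulbasehuvzi.
Apply vowel harmony: nulbasehuvzi → nulbasahuvzu.
Apply epenthesis: nulbasahuvzu → nulbasahuvezu.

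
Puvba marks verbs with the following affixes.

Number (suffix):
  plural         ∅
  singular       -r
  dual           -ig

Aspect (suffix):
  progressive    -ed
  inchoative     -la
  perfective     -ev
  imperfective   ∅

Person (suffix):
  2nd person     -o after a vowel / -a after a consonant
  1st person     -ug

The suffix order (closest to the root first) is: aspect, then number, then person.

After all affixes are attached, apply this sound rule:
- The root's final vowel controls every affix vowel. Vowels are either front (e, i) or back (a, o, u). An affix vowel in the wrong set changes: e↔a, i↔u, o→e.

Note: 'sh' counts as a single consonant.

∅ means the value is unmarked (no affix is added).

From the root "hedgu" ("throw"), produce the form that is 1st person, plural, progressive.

Attach aspect progressive -ed → hedgued.
number = plural: zero marking, form stays hedgued.
Attach person 1st person -ug → hedguedug.
Apply vowel harmony: hedguedug → hedguadug.

hedguadug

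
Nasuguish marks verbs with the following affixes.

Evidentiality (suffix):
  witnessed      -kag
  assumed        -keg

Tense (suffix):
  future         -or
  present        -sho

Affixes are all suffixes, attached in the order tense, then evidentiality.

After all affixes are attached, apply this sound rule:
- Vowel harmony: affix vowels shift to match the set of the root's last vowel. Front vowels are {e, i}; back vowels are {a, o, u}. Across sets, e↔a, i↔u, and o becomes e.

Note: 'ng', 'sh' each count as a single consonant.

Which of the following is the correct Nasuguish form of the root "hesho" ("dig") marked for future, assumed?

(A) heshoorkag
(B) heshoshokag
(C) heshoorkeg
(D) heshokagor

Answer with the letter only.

Attach tense future -or → heshoor.
Attach evidentiality assumed -keg → heshoorkeg.
Apply vowel harmony: heshoorkeg → heshoorkag.
So the correct form is heshoorkag, option (A).
(B) heshoshokag is wrong: it uses present instead of future for tense.
(D) heshokagor is wrong: it has the affixes in the wrong order.
(C) heshoorkeg is wrong: it fails to apply the sound rule(s).

A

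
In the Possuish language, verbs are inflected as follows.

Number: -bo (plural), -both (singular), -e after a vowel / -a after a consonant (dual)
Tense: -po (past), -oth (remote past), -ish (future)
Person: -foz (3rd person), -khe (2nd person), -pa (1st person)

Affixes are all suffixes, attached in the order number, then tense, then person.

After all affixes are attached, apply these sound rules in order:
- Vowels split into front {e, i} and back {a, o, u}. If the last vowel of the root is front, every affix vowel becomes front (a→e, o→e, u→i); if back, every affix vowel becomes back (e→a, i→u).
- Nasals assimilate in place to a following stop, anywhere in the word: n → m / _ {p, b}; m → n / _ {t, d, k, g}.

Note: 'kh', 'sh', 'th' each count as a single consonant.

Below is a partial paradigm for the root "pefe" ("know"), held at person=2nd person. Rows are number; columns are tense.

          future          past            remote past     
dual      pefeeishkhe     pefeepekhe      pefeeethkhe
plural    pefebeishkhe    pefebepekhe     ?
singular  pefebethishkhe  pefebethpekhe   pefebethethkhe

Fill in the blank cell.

Attach number plural -bo → pefebo.
Attach tense remote past -oth → pefebooth.
Attach person 2nd person -khe → pefeboothkhe.
Apply vowel harmony: pefeboothkhe → pefebeethkhe.
Nasal assimilation: no change.

pefebeethkhe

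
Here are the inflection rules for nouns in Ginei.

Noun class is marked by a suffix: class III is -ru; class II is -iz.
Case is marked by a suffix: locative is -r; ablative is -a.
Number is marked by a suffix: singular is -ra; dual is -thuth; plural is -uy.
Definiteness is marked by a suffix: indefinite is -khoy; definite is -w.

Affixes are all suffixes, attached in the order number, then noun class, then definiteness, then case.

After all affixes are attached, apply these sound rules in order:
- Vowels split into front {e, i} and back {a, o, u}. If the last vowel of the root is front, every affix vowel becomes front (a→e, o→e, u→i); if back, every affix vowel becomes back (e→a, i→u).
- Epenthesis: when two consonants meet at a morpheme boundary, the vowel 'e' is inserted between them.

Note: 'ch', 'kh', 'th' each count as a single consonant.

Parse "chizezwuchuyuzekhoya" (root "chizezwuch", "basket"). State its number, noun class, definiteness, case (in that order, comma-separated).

Segment: chizezwuch-uy-iz-khoy-a.
number: -uy → plural.
noun class: -iz → class II.
definiteness: -khoy → indefinite.
case: -a → ablative.

plural, class II, indefinite, ablative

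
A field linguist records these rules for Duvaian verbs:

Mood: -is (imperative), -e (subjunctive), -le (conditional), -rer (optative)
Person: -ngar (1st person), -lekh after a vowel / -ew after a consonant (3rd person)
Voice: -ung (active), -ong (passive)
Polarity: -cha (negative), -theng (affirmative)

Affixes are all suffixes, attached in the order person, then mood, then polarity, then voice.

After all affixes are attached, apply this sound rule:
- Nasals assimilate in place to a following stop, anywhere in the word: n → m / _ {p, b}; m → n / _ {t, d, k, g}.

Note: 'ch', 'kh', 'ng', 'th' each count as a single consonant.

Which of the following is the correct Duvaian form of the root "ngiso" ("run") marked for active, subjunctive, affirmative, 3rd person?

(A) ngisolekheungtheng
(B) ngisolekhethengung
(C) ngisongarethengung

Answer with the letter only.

B

Attach person 3rd person -lekh (after vowel 'o') → ngisolekh.
Attach mood subjunctive -e → ngisolekhe.
Attach polarity affirmative -theng → ngisolekhetheng.
Attach voice active -ung → ngisolekhethengung.
Nasal assimilation: no change.
So the correct form is ngisolekhethengung, option (B).
(A) ngisolekheungtheng is wrong: it has the affixes in the wrong order.
(C) ngisongarethengung is wrong: it uses 1st person instead of 3rd person for person.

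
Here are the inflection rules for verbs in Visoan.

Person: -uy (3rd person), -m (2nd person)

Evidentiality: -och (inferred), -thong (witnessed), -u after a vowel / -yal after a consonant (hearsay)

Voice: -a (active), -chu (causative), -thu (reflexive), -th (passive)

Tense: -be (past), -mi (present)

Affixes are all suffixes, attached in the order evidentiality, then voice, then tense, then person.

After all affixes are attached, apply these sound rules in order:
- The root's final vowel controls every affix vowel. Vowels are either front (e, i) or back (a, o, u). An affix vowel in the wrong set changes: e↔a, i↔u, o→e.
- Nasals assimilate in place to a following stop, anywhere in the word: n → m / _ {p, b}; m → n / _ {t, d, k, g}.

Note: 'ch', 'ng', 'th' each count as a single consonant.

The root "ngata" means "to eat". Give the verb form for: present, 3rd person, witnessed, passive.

ngatathongthmuuy

Attach evidentiality witnessed -thong → ngatathong.
Attach voice passive -th → ngatathongth.
Attach tense present -mi → ngatathongthmi.
Attach person 3rd person -uy → ngatathongthmiuy.
Apply vowel harmony: ngatathongthmiuy → ngatathongthmuuy.
Nasal assimilation: no change.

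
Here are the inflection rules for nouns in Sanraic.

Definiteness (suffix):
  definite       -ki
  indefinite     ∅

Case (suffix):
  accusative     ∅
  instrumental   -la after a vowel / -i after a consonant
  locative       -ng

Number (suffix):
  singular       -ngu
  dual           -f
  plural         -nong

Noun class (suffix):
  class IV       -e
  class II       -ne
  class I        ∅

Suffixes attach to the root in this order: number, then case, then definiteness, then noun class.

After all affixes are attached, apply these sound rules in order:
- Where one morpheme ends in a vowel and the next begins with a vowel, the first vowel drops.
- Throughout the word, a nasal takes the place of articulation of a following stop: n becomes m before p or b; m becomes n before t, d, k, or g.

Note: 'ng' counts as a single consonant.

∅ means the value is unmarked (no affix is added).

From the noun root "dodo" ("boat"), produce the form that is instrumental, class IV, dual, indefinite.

Attach number dual -f → dodof.
Attach case instrumental -i (after consonant 'f') → dodofi.
definiteness = indefinite: zero marking, form stays dodofi.
Attach noun class class IV -e → dodofie.
Apply vowel deletion: dodofie → dodofe.
Nasal assimilation: no change.

dodofe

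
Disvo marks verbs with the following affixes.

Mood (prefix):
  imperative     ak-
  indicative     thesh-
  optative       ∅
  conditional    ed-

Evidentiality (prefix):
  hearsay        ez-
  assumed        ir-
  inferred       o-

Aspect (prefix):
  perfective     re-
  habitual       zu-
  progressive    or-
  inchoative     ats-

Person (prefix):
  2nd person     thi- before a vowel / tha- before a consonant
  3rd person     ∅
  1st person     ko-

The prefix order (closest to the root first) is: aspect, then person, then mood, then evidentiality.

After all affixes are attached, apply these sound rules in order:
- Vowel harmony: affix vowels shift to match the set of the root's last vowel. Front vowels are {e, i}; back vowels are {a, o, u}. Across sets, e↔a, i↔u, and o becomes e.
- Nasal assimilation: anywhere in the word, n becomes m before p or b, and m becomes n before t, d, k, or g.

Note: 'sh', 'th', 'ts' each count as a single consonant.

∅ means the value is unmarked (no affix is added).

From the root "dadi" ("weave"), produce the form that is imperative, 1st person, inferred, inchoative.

Attach aspect inchoative ats- → atsdadi.
Attach person 1st person ko- → koatsdadi.
Attach mood imperative ak- → akkoatsdadi.
Attach evidentiality inferred o- → oakkoatsdadi.
Apply vowel harmony: oakkoatsdadi → eekkeetsdadi.
Nasal assimilation: no change.

eekkeetsdadi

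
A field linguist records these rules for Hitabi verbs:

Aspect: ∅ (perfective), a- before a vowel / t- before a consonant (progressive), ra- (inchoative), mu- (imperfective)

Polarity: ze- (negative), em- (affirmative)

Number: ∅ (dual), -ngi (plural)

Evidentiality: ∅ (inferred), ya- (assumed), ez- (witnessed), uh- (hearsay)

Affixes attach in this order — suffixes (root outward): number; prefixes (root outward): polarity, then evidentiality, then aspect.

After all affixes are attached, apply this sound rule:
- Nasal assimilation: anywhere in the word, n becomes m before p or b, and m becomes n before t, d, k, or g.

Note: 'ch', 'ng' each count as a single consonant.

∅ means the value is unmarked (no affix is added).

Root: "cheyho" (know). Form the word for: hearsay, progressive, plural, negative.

Attach number plural -ngi → cheyhongi.
Attach polarity negative ze- → zecheyhongi.
Attach evidentiality hearsay uh- → uhzecheyhongi.
Attach aspect progressive a- (before vowel 'u') → auhzecheyhongi.
Nasal assimilation: no change.

auhzecheyhongi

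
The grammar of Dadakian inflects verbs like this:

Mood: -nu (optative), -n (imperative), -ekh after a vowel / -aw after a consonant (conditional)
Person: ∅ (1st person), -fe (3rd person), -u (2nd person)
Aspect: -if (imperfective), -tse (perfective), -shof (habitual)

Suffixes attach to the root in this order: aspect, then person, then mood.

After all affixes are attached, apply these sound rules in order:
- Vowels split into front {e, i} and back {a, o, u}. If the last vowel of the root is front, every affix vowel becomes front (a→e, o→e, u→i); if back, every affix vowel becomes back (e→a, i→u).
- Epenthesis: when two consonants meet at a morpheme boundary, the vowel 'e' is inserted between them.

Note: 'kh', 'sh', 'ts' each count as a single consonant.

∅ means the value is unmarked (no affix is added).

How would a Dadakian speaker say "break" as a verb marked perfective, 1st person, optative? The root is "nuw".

Attach aspect perfective -tse → nuwtse.
person = 1st person: zero marking, form stays nuwtse.
Attach mood optative -nu → nuwtsenu.
Apply vowel harmony: nuwtsenu → nuwtsanu.
Apply epenthesis: nuwtsanu → nuwetsanu.

nuwetsanu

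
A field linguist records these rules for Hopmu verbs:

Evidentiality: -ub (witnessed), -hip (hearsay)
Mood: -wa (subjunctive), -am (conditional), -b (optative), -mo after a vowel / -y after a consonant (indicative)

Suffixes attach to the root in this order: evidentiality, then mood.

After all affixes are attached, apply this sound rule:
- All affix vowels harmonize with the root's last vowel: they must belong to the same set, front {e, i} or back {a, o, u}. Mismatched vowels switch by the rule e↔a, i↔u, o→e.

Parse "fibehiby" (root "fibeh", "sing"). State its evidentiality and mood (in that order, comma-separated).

Segment: fibeh-ub-y.
evidentiality: -ub → witnessed.
mood: -mo/y → indicative.

witnessed, indicative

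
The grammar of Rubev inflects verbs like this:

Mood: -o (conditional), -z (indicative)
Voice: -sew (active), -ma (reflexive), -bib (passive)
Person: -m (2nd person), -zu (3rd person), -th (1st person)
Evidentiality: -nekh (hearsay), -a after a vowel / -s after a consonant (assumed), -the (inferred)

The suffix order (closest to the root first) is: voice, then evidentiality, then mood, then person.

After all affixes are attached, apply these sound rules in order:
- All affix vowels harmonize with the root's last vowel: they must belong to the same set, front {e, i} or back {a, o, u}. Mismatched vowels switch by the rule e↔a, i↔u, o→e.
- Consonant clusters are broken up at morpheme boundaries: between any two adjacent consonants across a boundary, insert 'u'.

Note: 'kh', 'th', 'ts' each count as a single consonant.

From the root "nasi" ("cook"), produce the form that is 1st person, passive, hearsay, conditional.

Attach voice passive -bib → nasibib.
Attach evidentiality hearsay -nekh → nasibibnekh.
Attach mood conditional -o → nasibibnekho.
Attach person 1st person -th → nasibibnekhoth.
Apply vowel harmony: nasibibnekhoth → nasibibnekheth.
Apply epenthesis: nasibibnekheth → nasibibunekheth.

nasibibunekheth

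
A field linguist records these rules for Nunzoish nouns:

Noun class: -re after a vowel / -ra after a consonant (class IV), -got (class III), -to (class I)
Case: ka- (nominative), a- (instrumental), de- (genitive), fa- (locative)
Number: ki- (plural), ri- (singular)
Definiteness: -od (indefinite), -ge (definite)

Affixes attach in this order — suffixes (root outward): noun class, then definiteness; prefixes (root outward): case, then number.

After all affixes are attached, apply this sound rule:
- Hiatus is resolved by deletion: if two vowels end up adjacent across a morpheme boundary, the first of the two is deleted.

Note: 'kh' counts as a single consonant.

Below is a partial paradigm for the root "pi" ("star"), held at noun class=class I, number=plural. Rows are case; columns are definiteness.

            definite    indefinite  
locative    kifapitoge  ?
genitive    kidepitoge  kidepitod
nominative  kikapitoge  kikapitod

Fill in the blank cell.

Attach noun class class I -to → pito.
Attach definiteness indefinite -od → pitood.
Attach case locative fa- → fapitood.
Attach number plural ki- → kifapitood.
Apply vowel deletion: kifapitood → kifapitod.

kifapitod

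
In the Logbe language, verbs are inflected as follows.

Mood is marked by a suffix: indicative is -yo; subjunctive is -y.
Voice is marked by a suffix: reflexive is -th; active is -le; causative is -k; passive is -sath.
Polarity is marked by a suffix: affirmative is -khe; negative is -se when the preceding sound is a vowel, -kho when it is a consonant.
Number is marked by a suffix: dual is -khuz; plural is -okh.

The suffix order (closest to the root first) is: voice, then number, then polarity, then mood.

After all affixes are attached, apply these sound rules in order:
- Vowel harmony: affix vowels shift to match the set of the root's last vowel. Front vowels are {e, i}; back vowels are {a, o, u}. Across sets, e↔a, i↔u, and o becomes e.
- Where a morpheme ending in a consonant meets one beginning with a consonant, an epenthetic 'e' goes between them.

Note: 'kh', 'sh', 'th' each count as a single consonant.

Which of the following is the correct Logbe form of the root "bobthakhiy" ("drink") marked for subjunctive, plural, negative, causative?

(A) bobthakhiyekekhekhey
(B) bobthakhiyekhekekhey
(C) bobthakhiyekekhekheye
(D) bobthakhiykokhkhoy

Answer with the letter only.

A

Attach voice causative -k → bobthakhiyk.
Attach number plural -okh → bobthakhiykokh.
Attach polarity negative -kho (after consonant 'kh') → bobthakhiykokhkho.
Attach mood subjunctive -y → bobthakhiykokhkhoy.
Apply vowel harmony: bobthakhiykokhkhoy → bobthakhiykekhkhey.
Apply epenthesis: bobthakhiykekhkhey → bobthakhiyekekhekhey.
So the correct form is bobthakhiyekekhekhey, option (A).
(B) bobthakhiyekhekekhey is wrong: it has the affixes in the wrong order.
(C) bobthakhiyekekhekheye is wrong: it uses indicative instead of subjunctive for mood.
(D) bobthakhiykokhkhoy is wrong: it fails to apply the sound rule(s).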